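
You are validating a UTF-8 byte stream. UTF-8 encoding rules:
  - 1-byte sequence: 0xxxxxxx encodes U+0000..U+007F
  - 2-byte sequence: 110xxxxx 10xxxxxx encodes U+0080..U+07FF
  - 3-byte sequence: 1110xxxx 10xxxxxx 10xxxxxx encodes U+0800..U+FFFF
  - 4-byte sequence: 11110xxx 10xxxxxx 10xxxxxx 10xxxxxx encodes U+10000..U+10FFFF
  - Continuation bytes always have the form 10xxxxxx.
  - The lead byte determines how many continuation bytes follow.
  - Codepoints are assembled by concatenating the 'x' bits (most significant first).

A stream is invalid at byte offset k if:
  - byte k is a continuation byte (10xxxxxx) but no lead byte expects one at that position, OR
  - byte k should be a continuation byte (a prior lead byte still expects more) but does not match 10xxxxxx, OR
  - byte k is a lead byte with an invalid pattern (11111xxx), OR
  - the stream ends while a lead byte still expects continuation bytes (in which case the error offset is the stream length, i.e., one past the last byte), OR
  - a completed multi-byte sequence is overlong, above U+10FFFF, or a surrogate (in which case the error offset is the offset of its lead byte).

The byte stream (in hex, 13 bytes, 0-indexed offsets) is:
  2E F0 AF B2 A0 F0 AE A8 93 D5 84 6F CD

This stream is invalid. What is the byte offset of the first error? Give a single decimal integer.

Byte[0]=2E: 1-byte ASCII. cp=U+002E
Byte[1]=F0: 4-byte lead, need 3 cont bytes. acc=0x0
Byte[2]=AF: continuation. acc=(acc<<6)|0x2F=0x2F
Byte[3]=B2: continuation. acc=(acc<<6)|0x32=0xBF2
Byte[4]=A0: continuation. acc=(acc<<6)|0x20=0x2FCA0
Completed: cp=U+2FCA0 (starts at byte 1)
Byte[5]=F0: 4-byte lead, need 3 cont bytes. acc=0x0
Byte[6]=AE: continuation. acc=(acc<<6)|0x2E=0x2E
Byte[7]=A8: continuation. acc=(acc<<6)|0x28=0xBA8
Byte[8]=93: continuation. acc=(acc<<6)|0x13=0x2EA13
Completed: cp=U+2EA13 (starts at byte 5)
Byte[9]=D5: 2-byte lead, need 1 cont bytes. acc=0x15
Byte[10]=84: continuation. acc=(acc<<6)|0x04=0x544
Completed: cp=U+0544 (starts at byte 9)
Byte[11]=6F: 1-byte ASCII. cp=U+006F
Byte[12]=CD: 2-byte lead, need 1 cont bytes. acc=0xD
Byte[13]: stream ended, expected continuation. INVALID

Answer: 13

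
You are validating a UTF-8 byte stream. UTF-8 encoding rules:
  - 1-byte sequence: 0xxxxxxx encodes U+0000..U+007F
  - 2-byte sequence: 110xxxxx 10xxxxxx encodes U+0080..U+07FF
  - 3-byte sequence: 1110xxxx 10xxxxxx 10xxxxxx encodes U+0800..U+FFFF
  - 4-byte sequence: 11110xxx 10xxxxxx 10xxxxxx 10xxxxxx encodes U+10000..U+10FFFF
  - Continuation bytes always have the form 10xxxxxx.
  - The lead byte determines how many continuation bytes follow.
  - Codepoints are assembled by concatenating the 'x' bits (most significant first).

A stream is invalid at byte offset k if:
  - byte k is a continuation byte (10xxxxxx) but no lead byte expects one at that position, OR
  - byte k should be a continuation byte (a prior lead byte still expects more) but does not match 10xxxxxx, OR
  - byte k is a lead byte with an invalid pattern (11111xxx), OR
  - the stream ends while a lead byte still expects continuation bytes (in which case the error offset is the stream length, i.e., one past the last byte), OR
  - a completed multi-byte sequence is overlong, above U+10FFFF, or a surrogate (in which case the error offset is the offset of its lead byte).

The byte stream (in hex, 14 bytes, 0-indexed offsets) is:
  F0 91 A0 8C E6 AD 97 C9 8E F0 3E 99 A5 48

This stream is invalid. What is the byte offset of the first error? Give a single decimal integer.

Answer: 10

Derivation:
Byte[0]=F0: 4-byte lead, need 3 cont bytes. acc=0x0
Byte[1]=91: continuation. acc=(acc<<6)|0x11=0x11
Byte[2]=A0: continuation. acc=(acc<<6)|0x20=0x460
Byte[3]=8C: continuation. acc=(acc<<6)|0x0C=0x1180C
Completed: cp=U+1180C (starts at byte 0)
Byte[4]=E6: 3-byte lead, need 2 cont bytes. acc=0x6
Byte[5]=AD: continuation. acc=(acc<<6)|0x2D=0x1AD
Byte[6]=97: continuation. acc=(acc<<6)|0x17=0x6B57
Completed: cp=U+6B57 (starts at byte 4)
Byte[7]=C9: 2-byte lead, need 1 cont bytes. acc=0x9
Byte[8]=8E: continuation. acc=(acc<<6)|0x0E=0x24E
Completed: cp=U+024E (starts at byte 7)
Byte[9]=F0: 4-byte lead, need 3 cont bytes. acc=0x0
Byte[10]=3E: expected 10xxxxxx continuation. INVALID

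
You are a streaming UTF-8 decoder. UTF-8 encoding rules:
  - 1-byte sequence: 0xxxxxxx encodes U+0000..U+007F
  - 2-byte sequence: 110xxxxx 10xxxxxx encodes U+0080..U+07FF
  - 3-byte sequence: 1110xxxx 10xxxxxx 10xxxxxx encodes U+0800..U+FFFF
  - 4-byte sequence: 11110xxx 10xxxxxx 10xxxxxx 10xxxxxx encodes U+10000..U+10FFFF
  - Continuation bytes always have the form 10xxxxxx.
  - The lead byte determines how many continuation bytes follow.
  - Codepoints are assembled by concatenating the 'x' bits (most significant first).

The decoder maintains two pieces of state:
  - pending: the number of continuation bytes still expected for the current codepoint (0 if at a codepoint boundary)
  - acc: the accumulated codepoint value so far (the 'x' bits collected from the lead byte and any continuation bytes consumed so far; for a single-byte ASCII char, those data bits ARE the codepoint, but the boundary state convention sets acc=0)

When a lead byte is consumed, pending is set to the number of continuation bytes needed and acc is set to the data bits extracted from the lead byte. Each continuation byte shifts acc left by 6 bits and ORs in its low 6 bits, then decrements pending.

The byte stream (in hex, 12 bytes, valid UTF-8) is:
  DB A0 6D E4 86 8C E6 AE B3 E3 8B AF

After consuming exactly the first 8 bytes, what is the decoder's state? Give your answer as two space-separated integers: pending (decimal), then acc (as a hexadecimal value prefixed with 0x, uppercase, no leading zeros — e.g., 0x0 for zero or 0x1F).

Byte[0]=DB: 2-byte lead. pending=1, acc=0x1B
Byte[1]=A0: continuation. acc=(acc<<6)|0x20=0x6E0, pending=0
Byte[2]=6D: 1-byte. pending=0, acc=0x0
Byte[3]=E4: 3-byte lead. pending=2, acc=0x4
Byte[4]=86: continuation. acc=(acc<<6)|0x06=0x106, pending=1
Byte[5]=8C: continuation. acc=(acc<<6)|0x0C=0x418C, pending=0
Byte[6]=E6: 3-byte lead. pending=2, acc=0x6
Byte[7]=AE: continuation. acc=(acc<<6)|0x2E=0x1AE, pending=1

Answer: 1 0x1AE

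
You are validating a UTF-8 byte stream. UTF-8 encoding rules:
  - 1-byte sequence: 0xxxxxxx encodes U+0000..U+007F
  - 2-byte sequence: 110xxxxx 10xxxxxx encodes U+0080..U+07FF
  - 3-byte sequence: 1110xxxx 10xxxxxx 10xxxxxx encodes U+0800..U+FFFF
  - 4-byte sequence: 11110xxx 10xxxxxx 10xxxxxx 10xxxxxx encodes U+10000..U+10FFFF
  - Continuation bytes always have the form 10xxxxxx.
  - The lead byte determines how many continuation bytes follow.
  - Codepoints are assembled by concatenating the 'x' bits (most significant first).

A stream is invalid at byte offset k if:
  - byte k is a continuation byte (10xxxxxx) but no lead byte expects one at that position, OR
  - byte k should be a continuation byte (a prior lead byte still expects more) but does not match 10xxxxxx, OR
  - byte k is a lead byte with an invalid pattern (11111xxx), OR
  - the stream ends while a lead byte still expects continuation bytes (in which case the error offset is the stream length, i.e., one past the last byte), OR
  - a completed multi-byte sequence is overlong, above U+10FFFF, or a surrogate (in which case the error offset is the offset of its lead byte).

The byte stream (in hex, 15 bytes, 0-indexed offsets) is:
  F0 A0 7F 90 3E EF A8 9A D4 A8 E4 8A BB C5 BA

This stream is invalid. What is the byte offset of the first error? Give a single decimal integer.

Byte[0]=F0: 4-byte lead, need 3 cont bytes. acc=0x0
Byte[1]=A0: continuation. acc=(acc<<6)|0x20=0x20
Byte[2]=7F: expected 10xxxxxx continuation. INVALID

Answer: 2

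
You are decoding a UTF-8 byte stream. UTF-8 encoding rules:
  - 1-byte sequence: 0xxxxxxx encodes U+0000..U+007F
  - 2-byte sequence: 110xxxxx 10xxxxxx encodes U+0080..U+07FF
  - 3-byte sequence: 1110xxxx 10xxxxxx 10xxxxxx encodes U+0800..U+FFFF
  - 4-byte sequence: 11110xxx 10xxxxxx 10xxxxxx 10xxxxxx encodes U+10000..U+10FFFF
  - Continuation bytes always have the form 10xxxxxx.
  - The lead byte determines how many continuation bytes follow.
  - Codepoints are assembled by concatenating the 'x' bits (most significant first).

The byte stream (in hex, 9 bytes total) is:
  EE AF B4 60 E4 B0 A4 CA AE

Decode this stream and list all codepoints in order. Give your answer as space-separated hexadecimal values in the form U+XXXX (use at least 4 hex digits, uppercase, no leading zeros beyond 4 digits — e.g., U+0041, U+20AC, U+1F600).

Answer: U+EBF4 U+0060 U+4C24 U+02AE

Derivation:
Byte[0]=EE: 3-byte lead, need 2 cont bytes. acc=0xE
Byte[1]=AF: continuation. acc=(acc<<6)|0x2F=0x3AF
Byte[2]=B4: continuation. acc=(acc<<6)|0x34=0xEBF4
Completed: cp=U+EBF4 (starts at byte 0)
Byte[3]=60: 1-byte ASCII. cp=U+0060
Byte[4]=E4: 3-byte lead, need 2 cont bytes. acc=0x4
Byte[5]=B0: continuation. acc=(acc<<6)|0x30=0x130
Byte[6]=A4: continuation. acc=(acc<<6)|0x24=0x4C24
Completed: cp=U+4C24 (starts at byte 4)
Byte[7]=CA: 2-byte lead, need 1 cont bytes. acc=0xA
Byte[8]=AE: continuation. acc=(acc<<6)|0x2E=0x2AE
Completed: cp=U+02AE (starts at byte 7)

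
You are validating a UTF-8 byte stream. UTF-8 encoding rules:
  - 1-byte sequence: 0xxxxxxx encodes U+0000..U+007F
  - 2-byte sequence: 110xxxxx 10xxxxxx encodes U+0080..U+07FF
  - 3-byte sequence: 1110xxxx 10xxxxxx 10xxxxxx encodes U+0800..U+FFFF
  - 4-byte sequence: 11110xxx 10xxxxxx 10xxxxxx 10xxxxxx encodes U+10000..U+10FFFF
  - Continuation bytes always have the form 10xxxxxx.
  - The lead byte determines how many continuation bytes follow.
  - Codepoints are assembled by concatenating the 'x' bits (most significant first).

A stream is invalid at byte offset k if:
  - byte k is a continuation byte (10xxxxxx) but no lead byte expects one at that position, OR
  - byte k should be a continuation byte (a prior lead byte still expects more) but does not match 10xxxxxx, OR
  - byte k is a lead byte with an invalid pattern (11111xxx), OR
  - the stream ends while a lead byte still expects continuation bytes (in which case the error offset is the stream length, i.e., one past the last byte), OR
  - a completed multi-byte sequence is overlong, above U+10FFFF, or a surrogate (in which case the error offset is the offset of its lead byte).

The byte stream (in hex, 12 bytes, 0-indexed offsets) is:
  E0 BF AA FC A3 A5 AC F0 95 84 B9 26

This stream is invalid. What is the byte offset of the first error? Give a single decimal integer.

Byte[0]=E0: 3-byte lead, need 2 cont bytes. acc=0x0
Byte[1]=BF: continuation. acc=(acc<<6)|0x3F=0x3F
Byte[2]=AA: continuation. acc=(acc<<6)|0x2A=0xFEA
Completed: cp=U+0FEA (starts at byte 0)
Byte[3]=FC: INVALID lead byte (not 0xxx/110x/1110/11110)

Answer: 3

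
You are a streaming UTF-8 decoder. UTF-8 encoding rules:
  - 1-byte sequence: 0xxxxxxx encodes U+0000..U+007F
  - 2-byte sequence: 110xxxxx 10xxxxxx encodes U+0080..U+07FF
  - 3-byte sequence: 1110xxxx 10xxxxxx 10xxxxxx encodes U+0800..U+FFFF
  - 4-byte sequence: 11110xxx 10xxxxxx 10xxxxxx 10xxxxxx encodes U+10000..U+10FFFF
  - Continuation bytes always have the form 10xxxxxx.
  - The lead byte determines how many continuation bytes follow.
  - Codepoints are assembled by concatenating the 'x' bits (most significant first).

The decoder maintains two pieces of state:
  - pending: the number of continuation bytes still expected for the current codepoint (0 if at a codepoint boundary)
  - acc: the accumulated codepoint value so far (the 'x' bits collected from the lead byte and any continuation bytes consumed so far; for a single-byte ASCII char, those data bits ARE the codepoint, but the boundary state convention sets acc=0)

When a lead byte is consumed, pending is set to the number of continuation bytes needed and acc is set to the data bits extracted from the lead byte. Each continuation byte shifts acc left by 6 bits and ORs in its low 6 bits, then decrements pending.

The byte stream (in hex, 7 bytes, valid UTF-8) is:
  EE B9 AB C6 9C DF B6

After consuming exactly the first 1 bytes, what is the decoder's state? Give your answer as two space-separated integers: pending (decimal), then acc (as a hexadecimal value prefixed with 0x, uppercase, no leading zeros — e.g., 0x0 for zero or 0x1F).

Byte[0]=EE: 3-byte lead. pending=2, acc=0xE

Answer: 2 0xE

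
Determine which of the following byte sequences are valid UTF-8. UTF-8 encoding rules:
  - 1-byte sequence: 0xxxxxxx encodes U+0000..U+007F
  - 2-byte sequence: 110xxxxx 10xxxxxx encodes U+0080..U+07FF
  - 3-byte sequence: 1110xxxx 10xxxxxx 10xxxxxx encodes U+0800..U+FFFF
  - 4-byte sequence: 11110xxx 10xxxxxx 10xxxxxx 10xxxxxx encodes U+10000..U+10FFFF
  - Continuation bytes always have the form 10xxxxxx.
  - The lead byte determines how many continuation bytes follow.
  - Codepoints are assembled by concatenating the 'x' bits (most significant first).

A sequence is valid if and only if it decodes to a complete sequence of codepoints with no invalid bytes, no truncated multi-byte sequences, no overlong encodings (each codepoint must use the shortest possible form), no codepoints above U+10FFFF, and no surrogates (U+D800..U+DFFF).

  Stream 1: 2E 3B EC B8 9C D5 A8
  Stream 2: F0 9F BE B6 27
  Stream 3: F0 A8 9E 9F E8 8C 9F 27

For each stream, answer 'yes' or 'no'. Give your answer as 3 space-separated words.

Answer: yes yes yes

Derivation:
Stream 1: decodes cleanly. VALID
Stream 2: decodes cleanly. VALID
Stream 3: decodes cleanly. VALID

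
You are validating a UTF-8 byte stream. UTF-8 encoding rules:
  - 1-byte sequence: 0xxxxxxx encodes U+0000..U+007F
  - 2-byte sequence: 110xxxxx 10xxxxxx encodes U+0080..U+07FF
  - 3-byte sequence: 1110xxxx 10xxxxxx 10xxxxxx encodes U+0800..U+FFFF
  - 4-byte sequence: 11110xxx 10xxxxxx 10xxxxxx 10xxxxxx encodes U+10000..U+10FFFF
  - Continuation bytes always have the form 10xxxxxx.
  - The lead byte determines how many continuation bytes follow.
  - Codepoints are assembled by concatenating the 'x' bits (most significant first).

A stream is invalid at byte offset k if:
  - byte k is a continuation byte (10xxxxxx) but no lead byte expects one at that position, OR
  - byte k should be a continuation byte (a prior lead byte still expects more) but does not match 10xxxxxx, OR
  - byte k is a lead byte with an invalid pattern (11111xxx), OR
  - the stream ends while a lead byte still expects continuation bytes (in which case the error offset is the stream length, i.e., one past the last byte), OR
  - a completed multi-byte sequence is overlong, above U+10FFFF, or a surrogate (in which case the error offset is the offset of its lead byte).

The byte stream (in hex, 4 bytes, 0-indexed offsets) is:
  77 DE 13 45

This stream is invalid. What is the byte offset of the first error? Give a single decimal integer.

Answer: 2

Derivation:
Byte[0]=77: 1-byte ASCII. cp=U+0077
Byte[1]=DE: 2-byte lead, need 1 cont bytes. acc=0x1E
Byte[2]=13: expected 10xxxxxx continuation. INVALID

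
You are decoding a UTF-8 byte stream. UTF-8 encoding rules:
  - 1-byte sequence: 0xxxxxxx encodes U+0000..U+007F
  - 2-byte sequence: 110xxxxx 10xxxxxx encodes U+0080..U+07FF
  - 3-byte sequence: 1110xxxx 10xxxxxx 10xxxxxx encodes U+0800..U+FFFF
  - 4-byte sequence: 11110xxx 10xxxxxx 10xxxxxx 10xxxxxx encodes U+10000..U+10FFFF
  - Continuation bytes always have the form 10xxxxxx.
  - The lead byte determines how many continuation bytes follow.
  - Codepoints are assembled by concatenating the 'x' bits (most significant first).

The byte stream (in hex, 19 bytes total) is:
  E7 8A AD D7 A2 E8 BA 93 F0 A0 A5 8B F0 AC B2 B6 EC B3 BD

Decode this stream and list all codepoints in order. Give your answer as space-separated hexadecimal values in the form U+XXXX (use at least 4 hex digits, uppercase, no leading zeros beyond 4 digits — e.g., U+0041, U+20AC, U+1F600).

Byte[0]=E7: 3-byte lead, need 2 cont bytes. acc=0x7
Byte[1]=8A: continuation. acc=(acc<<6)|0x0A=0x1CA
Byte[2]=AD: continuation. acc=(acc<<6)|0x2D=0x72AD
Completed: cp=U+72AD (starts at byte 0)
Byte[3]=D7: 2-byte lead, need 1 cont bytes. acc=0x17
Byte[4]=A2: continuation. acc=(acc<<6)|0x22=0x5E2
Completed: cp=U+05E2 (starts at byte 3)
Byte[5]=E8: 3-byte lead, need 2 cont bytes. acc=0x8
Byte[6]=BA: continuation. acc=(acc<<6)|0x3A=0x23A
Byte[7]=93: continuation. acc=(acc<<6)|0x13=0x8E93
Completed: cp=U+8E93 (starts at byte 5)
Byte[8]=F0: 4-byte lead, need 3 cont bytes. acc=0x0
Byte[9]=A0: continuation. acc=(acc<<6)|0x20=0x20
Byte[10]=A5: continuation. acc=(acc<<6)|0x25=0x825
Byte[11]=8B: continuation. acc=(acc<<6)|0x0B=0x2094B
Completed: cp=U+2094B (starts at byte 8)
Byte[12]=F0: 4-byte lead, need 3 cont bytes. acc=0x0
Byte[13]=AC: continuation. acc=(acc<<6)|0x2C=0x2C
Byte[14]=B2: continuation. acc=(acc<<6)|0x32=0xB32
Byte[15]=B6: continuation. acc=(acc<<6)|0x36=0x2CCB6
Completed: cp=U+2CCB6 (starts at byte 12)
Byte[16]=EC: 3-byte lead, need 2 cont bytes. acc=0xC
Byte[17]=B3: continuation. acc=(acc<<6)|0x33=0x333
Byte[18]=BD: continuation. acc=(acc<<6)|0x3D=0xCCFD
Completed: cp=U+CCFD (starts at byte 16)

Answer: U+72AD U+05E2 U+8E93 U+2094B U+2CCB6 U+CCFD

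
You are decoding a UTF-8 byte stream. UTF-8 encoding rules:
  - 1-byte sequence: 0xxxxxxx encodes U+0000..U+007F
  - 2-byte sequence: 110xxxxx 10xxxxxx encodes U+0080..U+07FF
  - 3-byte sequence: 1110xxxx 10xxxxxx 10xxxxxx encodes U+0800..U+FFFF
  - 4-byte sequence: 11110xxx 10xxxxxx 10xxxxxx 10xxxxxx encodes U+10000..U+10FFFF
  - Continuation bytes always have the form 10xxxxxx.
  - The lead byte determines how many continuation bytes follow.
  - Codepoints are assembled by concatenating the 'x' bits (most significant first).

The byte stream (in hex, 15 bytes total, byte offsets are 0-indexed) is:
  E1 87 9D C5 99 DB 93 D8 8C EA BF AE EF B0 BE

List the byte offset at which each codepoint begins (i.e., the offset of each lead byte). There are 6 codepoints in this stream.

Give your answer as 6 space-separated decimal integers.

Byte[0]=E1: 3-byte lead, need 2 cont bytes. acc=0x1
Byte[1]=87: continuation. acc=(acc<<6)|0x07=0x47
Byte[2]=9D: continuation. acc=(acc<<6)|0x1D=0x11DD
Completed: cp=U+11DD (starts at byte 0)
Byte[3]=C5: 2-byte lead, need 1 cont bytes. acc=0x5
Byte[4]=99: continuation. acc=(acc<<6)|0x19=0x159
Completed: cp=U+0159 (starts at byte 3)
Byte[5]=DB: 2-byte lead, need 1 cont bytes. acc=0x1B
Byte[6]=93: continuation. acc=(acc<<6)|0x13=0x6D3
Completed: cp=U+06D3 (starts at byte 5)
Byte[7]=D8: 2-byte lead, need 1 cont bytes. acc=0x18
Byte[8]=8C: continuation. acc=(acc<<6)|0x0C=0x60C
Completed: cp=U+060C (starts at byte 7)
Byte[9]=EA: 3-byte lead, need 2 cont bytes. acc=0xA
Byte[10]=BF: continuation. acc=(acc<<6)|0x3F=0x2BF
Byte[11]=AE: continuation. acc=(acc<<6)|0x2E=0xAFEE
Completed: cp=U+AFEE (starts at byte 9)
Byte[12]=EF: 3-byte lead, need 2 cont bytes. acc=0xF
Byte[13]=B0: continuation. acc=(acc<<6)|0x30=0x3F0
Byte[14]=BE: continuation. acc=(acc<<6)|0x3E=0xFC3E
Completed: cp=U+FC3E (starts at byte 12)

Answer: 0 3 5 7 9 12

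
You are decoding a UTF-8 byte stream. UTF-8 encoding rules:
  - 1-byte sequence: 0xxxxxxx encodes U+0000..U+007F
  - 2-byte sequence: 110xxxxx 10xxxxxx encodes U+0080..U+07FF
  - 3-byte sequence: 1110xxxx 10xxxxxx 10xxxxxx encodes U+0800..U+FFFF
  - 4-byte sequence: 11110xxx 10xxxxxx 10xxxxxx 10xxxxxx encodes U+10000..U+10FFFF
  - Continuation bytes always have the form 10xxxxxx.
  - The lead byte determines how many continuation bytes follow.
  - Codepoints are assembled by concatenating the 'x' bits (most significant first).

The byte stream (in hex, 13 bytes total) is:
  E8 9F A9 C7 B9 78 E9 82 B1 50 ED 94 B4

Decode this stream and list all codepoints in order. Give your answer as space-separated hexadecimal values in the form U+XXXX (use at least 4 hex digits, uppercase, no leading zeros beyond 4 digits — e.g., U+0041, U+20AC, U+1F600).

Answer: U+87E9 U+01F9 U+0078 U+90B1 U+0050 U+D534

Derivation:
Byte[0]=E8: 3-byte lead, need 2 cont bytes. acc=0x8
Byte[1]=9F: continuation. acc=(acc<<6)|0x1F=0x21F
Byte[2]=A9: continuation. acc=(acc<<6)|0x29=0x87E9
Completed: cp=U+87E9 (starts at byte 0)
Byte[3]=C7: 2-byte lead, need 1 cont bytes. acc=0x7
Byte[4]=B9: continuation. acc=(acc<<6)|0x39=0x1F9
Completed: cp=U+01F9 (starts at byte 3)
Byte[5]=78: 1-byte ASCII. cp=U+0078
Byte[6]=E9: 3-byte lead, need 2 cont bytes. acc=0x9
Byte[7]=82: continuation. acc=(acc<<6)|0x02=0x242
Byte[8]=B1: continuation. acc=(acc<<6)|0x31=0x90B1
Completed: cp=U+90B1 (starts at byte 6)
Byte[9]=50: 1-byte ASCII. cp=U+0050
Byte[10]=ED: 3-byte lead, need 2 cont bytes. acc=0xD
Byte[11]=94: continuation. acc=(acc<<6)|0x14=0x354
Byte[12]=B4: continuation. acc=(acc<<6)|0x34=0xD534
Completed: cp=U+D534 (starts at byte 10)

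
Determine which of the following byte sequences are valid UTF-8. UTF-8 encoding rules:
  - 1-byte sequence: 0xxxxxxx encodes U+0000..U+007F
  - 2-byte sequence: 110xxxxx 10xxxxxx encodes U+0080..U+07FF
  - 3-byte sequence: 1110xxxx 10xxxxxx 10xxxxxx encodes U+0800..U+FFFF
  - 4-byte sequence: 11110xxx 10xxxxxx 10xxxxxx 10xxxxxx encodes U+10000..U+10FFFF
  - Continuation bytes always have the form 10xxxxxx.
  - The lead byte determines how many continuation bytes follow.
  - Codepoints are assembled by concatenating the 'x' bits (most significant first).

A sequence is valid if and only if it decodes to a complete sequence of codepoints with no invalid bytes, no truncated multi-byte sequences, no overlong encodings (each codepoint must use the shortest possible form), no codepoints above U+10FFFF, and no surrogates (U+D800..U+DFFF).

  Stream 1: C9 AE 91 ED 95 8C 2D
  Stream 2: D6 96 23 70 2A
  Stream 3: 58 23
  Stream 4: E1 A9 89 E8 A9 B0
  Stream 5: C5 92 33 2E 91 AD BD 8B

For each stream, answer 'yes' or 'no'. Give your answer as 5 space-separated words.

Stream 1: error at byte offset 2. INVALID
Stream 2: decodes cleanly. VALID
Stream 3: decodes cleanly. VALID
Stream 4: decodes cleanly. VALID
Stream 5: error at byte offset 4. INVALID

Answer: no yes yes yes no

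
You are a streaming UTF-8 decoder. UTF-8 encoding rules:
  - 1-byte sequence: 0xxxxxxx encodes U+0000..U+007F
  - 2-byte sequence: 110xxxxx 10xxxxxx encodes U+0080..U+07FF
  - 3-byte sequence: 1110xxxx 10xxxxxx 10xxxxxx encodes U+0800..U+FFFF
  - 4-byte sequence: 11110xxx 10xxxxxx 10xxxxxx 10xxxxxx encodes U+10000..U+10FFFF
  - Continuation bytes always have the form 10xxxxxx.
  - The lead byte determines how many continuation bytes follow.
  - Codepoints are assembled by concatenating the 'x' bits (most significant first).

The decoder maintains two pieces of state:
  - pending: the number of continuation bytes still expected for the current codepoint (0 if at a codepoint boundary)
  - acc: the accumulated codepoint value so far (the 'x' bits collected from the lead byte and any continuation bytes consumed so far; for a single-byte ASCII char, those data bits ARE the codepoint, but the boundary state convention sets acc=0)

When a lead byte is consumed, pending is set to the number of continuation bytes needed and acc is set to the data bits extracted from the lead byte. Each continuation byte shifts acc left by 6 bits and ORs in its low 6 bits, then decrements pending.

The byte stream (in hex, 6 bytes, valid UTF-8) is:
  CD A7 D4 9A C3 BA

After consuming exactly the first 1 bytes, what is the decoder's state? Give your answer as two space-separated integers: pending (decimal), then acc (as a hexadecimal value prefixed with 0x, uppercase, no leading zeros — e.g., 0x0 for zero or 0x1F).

Byte[0]=CD: 2-byte lead. pending=1, acc=0xD

Answer: 1 0xD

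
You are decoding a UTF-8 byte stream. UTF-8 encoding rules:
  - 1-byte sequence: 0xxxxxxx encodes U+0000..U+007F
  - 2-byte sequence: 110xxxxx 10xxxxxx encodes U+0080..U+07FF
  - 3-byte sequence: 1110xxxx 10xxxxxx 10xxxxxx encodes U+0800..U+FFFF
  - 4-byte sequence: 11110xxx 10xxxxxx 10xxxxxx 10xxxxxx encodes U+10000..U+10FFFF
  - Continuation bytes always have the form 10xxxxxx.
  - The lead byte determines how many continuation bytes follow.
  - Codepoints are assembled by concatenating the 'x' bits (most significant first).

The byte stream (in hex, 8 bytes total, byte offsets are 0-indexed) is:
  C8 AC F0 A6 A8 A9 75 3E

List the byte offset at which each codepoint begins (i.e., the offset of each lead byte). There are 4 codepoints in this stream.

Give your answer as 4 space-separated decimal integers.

Byte[0]=C8: 2-byte lead, need 1 cont bytes. acc=0x8
Byte[1]=AC: continuation. acc=(acc<<6)|0x2C=0x22C
Completed: cp=U+022C (starts at byte 0)
Byte[2]=F0: 4-byte lead, need 3 cont bytes. acc=0x0
Byte[3]=A6: continuation. acc=(acc<<6)|0x26=0x26
Byte[4]=A8: continuation. acc=(acc<<6)|0x28=0x9A8
Byte[5]=A9: continuation. acc=(acc<<6)|0x29=0x26A29
Completed: cp=U+26A29 (starts at byte 2)
Byte[6]=75: 1-byte ASCII. cp=U+0075
Byte[7]=3E: 1-byte ASCII. cp=U+003E

Answer: 0 2 6 7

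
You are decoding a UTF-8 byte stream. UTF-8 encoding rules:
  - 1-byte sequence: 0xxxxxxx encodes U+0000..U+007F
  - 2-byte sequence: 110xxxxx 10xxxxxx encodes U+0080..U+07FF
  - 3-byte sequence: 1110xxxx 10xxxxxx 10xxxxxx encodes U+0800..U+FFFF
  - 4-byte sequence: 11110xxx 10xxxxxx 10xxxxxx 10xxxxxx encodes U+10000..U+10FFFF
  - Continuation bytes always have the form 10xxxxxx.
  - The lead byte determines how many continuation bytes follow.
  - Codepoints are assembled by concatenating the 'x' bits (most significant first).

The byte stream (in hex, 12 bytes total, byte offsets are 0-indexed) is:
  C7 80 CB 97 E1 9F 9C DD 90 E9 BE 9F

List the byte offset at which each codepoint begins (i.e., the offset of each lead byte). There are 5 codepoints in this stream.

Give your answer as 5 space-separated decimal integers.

Byte[0]=C7: 2-byte lead, need 1 cont bytes. acc=0x7
Byte[1]=80: continuation. acc=(acc<<6)|0x00=0x1C0
Completed: cp=U+01C0 (starts at byte 0)
Byte[2]=CB: 2-byte lead, need 1 cont bytes. acc=0xB
Byte[3]=97: continuation. acc=(acc<<6)|0x17=0x2D7
Completed: cp=U+02D7 (starts at byte 2)
Byte[4]=E1: 3-byte lead, need 2 cont bytes. acc=0x1
Byte[5]=9F: continuation. acc=(acc<<6)|0x1F=0x5F
Byte[6]=9C: continuation. acc=(acc<<6)|0x1C=0x17DC
Completed: cp=U+17DC (starts at byte 4)
Byte[7]=DD: 2-byte lead, need 1 cont bytes. acc=0x1D
Byte[8]=90: continuation. acc=(acc<<6)|0x10=0x750
Completed: cp=U+0750 (starts at byte 7)
Byte[9]=E9: 3-byte lead, need 2 cont bytes. acc=0x9
Byte[10]=BE: continuation. acc=(acc<<6)|0x3E=0x27E
Byte[11]=9F: continuation. acc=(acc<<6)|0x1F=0x9F9F
Completed: cp=U+9F9F (starts at byte 9)

Answer: 0 2 4 7 9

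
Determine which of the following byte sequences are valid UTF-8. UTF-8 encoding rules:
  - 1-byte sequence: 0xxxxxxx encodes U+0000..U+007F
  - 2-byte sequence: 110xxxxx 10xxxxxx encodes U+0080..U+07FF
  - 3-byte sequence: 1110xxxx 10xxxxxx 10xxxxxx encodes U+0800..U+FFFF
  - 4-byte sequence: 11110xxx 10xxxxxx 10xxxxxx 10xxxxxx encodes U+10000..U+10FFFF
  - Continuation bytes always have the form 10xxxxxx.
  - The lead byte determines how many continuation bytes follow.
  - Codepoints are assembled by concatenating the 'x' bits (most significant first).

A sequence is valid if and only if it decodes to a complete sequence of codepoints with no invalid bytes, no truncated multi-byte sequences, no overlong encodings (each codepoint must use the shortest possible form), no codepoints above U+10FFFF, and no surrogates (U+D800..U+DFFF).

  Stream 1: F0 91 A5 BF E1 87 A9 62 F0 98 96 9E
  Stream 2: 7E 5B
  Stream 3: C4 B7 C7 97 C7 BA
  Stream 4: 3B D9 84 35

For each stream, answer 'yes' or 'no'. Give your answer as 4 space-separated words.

Answer: yes yes yes yes

Derivation:
Stream 1: decodes cleanly. VALID
Stream 2: decodes cleanly. VALID
Stream 3: decodes cleanly. VALID
Stream 4: decodes cleanly. VALID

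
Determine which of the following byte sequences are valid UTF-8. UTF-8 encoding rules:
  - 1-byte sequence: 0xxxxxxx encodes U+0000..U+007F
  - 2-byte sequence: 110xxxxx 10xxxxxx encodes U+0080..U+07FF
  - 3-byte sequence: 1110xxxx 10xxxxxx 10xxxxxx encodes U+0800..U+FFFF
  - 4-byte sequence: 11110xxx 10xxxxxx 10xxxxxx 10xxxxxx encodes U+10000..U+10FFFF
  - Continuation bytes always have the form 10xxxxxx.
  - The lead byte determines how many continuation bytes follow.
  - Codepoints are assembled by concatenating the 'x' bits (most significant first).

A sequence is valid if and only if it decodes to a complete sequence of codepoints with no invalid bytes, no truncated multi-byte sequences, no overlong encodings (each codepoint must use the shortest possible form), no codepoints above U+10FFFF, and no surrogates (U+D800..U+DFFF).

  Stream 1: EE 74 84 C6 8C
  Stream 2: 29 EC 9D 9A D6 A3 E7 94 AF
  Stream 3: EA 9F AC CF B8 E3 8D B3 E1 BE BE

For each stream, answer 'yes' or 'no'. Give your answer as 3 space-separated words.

Answer: no yes yes

Derivation:
Stream 1: error at byte offset 1. INVALID
Stream 2: decodes cleanly. VALID
Stream 3: decodes cleanly. VALID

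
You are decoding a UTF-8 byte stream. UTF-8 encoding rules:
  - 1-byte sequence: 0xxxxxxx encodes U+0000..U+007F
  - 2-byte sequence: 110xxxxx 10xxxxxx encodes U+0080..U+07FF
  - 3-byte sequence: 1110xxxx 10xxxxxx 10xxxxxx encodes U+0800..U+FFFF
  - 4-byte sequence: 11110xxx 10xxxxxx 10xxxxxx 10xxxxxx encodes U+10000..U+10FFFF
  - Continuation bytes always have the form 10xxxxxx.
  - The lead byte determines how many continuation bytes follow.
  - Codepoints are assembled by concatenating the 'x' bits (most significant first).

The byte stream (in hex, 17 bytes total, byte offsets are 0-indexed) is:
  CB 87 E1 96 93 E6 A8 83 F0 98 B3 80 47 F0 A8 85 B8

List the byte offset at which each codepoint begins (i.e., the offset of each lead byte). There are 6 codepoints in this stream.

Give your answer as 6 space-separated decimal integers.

Answer: 0 2 5 8 12 13

Derivation:
Byte[0]=CB: 2-byte lead, need 1 cont bytes. acc=0xB
Byte[1]=87: continuation. acc=(acc<<6)|0x07=0x2C7
Completed: cp=U+02C7 (starts at byte 0)
Byte[2]=E1: 3-byte lead, need 2 cont bytes. acc=0x1
Byte[3]=96: continuation. acc=(acc<<6)|0x16=0x56
Byte[4]=93: continuation. acc=(acc<<6)|0x13=0x1593
Completed: cp=U+1593 (starts at byte 2)
Byte[5]=E6: 3-byte lead, need 2 cont bytes. acc=0x6
Byte[6]=A8: continuation. acc=(acc<<6)|0x28=0x1A8
Byte[7]=83: continuation. acc=(acc<<6)|0x03=0x6A03
Completed: cp=U+6A03 (starts at byte 5)
Byte[8]=F0: 4-byte lead, need 3 cont bytes. acc=0x0
Byte[9]=98: continuation. acc=(acc<<6)|0x18=0x18
Byte[10]=B3: continuation. acc=(acc<<6)|0x33=0x633
Byte[11]=80: continuation. acc=(acc<<6)|0x00=0x18CC0
Completed: cp=U+18CC0 (starts at byte 8)
Byte[12]=47: 1-byte ASCII. cp=U+0047
Byte[13]=F0: 4-byte lead, need 3 cont bytes. acc=0x0
Byte[14]=A8: continuation. acc=(acc<<6)|0x28=0x28
Byte[15]=85: continuation. acc=(acc<<6)|0x05=0xA05
Byte[16]=B8: continuation. acc=(acc<<6)|0x38=0x28178
Completed: cp=U+28178 (starts at byte 13)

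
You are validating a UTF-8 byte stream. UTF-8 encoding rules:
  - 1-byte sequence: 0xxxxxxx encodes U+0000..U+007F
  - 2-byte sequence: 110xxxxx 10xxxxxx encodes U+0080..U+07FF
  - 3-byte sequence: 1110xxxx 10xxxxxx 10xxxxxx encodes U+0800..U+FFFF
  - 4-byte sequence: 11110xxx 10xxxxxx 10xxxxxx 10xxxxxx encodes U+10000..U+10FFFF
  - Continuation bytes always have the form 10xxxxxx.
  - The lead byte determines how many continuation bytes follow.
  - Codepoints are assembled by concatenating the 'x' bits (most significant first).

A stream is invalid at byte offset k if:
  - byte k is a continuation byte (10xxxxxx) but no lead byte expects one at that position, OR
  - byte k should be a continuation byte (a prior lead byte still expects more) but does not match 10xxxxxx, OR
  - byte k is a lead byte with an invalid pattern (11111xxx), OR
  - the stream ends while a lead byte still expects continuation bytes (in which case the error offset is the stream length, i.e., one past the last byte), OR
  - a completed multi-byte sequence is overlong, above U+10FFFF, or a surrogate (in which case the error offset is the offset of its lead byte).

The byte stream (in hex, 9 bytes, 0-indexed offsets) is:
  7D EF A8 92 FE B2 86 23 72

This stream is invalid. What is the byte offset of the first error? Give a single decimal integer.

Answer: 4

Derivation:
Byte[0]=7D: 1-byte ASCII. cp=U+007D
Byte[1]=EF: 3-byte lead, need 2 cont bytes. acc=0xF
Byte[2]=A8: continuation. acc=(acc<<6)|0x28=0x3E8
Byte[3]=92: continuation. acc=(acc<<6)|0x12=0xFA12
Completed: cp=U+FA12 (starts at byte 1)
Byte[4]=FE: INVALID lead byte (not 0xxx/110x/1110/11110)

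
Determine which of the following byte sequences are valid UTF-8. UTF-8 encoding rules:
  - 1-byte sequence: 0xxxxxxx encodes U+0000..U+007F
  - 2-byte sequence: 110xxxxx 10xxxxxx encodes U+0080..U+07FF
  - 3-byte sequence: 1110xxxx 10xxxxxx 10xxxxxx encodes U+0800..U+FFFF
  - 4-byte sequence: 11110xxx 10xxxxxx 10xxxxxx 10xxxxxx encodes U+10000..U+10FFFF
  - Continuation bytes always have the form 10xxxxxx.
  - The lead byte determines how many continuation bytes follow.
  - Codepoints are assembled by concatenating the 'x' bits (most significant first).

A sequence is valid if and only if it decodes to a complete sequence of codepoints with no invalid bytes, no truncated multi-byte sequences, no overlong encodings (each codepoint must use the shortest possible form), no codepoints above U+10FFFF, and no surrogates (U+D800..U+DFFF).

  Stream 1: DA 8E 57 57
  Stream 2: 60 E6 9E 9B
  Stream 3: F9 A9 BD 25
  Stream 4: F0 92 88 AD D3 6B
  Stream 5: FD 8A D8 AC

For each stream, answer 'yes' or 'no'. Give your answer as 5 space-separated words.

Stream 1: decodes cleanly. VALID
Stream 2: decodes cleanly. VALID
Stream 3: error at byte offset 0. INVALID
Stream 4: error at byte offset 5. INVALID
Stream 5: error at byte offset 0. INVALID

Answer: yes yes no no no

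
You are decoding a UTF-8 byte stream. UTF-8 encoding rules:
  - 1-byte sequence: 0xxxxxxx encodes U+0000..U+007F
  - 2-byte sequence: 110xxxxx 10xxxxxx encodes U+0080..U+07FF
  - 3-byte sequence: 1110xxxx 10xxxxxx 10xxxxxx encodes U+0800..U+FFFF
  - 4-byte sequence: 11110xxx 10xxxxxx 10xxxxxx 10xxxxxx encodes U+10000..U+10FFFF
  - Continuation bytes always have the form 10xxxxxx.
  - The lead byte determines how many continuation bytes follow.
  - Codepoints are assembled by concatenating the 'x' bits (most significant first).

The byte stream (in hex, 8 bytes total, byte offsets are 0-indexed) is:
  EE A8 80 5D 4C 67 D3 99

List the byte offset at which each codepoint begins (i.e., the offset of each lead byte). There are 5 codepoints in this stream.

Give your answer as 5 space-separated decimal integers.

Answer: 0 3 4 5 6

Derivation:
Byte[0]=EE: 3-byte lead, need 2 cont bytes. acc=0xE
Byte[1]=A8: continuation. acc=(acc<<6)|0x28=0x3A8
Byte[2]=80: continuation. acc=(acc<<6)|0x00=0xEA00
Completed: cp=U+EA00 (starts at byte 0)
Byte[3]=5D: 1-byte ASCII. cp=U+005D
Byte[4]=4C: 1-byte ASCII. cp=U+004C
Byte[5]=67: 1-byte ASCII. cp=U+0067
Byte[6]=D3: 2-byte lead, need 1 cont bytes. acc=0x13
Byte[7]=99: continuation. acc=(acc<<6)|0x19=0x4D9
Completed: cp=U+04D9 (starts at byte 6)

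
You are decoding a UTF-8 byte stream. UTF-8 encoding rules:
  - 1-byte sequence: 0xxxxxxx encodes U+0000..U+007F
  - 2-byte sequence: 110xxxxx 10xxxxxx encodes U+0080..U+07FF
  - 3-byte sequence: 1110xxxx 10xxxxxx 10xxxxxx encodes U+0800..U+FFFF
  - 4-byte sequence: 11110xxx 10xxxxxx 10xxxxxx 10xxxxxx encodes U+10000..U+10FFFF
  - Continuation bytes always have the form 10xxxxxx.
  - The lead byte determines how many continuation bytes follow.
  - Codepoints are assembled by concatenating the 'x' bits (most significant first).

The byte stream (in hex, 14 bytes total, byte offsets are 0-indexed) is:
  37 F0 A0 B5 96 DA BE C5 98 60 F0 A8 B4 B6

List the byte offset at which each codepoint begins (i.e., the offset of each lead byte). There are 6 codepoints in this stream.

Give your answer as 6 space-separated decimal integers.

Byte[0]=37: 1-byte ASCII. cp=U+0037
Byte[1]=F0: 4-byte lead, need 3 cont bytes. acc=0x0
Byte[2]=A0: continuation. acc=(acc<<6)|0x20=0x20
Byte[3]=B5: continuation. acc=(acc<<6)|0x35=0x835
Byte[4]=96: continuation. acc=(acc<<6)|0x16=0x20D56
Completed: cp=U+20D56 (starts at byte 1)
Byte[5]=DA: 2-byte lead, need 1 cont bytes. acc=0x1A
Byte[6]=BE: continuation. acc=(acc<<6)|0x3E=0x6BE
Completed: cp=U+06BE (starts at byte 5)
Byte[7]=C5: 2-byte lead, need 1 cont bytes. acc=0x5
Byte[8]=98: continuation. acc=(acc<<6)|0x18=0x158
Completed: cp=U+0158 (starts at byte 7)
Byte[9]=60: 1-byte ASCII. cp=U+0060
Byte[10]=F0: 4-byte lead, need 3 cont bytes. acc=0x0
Byte[11]=A8: continuation. acc=(acc<<6)|0x28=0x28
Byte[12]=B4: continuation. acc=(acc<<6)|0x34=0xA34
Byte[13]=B6: continuation. acc=(acc<<6)|0x36=0x28D36
Completed: cp=U+28D36 (starts at byte 10)

Answer: 0 1 5 7 9 10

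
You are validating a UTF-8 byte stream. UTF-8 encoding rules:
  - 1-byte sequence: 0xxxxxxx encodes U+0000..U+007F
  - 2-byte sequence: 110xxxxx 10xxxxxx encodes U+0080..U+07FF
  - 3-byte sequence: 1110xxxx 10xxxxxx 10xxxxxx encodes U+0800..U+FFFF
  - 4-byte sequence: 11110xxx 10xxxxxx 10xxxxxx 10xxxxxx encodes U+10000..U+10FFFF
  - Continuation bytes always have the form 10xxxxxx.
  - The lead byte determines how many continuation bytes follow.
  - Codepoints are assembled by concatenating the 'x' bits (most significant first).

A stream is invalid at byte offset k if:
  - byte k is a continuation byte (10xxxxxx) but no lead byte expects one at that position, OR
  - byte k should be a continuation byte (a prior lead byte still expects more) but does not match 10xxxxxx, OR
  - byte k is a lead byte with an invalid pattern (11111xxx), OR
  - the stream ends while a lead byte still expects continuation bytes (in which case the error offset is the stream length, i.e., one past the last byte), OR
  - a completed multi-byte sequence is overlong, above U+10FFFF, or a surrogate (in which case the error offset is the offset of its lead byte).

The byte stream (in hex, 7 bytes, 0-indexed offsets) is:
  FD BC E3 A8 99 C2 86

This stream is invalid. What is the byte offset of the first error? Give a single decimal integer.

Byte[0]=FD: INVALID lead byte (not 0xxx/110x/1110/11110)

Answer: 0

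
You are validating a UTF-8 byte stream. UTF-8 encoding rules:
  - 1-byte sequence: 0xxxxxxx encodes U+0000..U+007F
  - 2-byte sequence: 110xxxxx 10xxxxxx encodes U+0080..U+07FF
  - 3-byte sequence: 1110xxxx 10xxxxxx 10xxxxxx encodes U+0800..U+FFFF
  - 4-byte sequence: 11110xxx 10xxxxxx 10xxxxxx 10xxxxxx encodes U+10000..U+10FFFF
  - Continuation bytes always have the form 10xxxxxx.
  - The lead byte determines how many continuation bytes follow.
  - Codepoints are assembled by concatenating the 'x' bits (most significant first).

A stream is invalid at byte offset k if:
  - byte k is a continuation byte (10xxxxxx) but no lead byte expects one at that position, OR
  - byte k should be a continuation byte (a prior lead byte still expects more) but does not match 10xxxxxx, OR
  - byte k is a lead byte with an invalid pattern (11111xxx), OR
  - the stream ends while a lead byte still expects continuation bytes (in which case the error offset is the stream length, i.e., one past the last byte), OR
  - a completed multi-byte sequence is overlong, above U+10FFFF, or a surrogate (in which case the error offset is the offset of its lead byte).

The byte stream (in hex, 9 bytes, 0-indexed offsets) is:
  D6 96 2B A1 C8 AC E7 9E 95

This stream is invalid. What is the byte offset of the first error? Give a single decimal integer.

Answer: 3

Derivation:
Byte[0]=D6: 2-byte lead, need 1 cont bytes. acc=0x16
Byte[1]=96: continuation. acc=(acc<<6)|0x16=0x596
Completed: cp=U+0596 (starts at byte 0)
Byte[2]=2B: 1-byte ASCII. cp=U+002B
Byte[3]=A1: INVALID lead byte (not 0xxx/110x/1110/11110)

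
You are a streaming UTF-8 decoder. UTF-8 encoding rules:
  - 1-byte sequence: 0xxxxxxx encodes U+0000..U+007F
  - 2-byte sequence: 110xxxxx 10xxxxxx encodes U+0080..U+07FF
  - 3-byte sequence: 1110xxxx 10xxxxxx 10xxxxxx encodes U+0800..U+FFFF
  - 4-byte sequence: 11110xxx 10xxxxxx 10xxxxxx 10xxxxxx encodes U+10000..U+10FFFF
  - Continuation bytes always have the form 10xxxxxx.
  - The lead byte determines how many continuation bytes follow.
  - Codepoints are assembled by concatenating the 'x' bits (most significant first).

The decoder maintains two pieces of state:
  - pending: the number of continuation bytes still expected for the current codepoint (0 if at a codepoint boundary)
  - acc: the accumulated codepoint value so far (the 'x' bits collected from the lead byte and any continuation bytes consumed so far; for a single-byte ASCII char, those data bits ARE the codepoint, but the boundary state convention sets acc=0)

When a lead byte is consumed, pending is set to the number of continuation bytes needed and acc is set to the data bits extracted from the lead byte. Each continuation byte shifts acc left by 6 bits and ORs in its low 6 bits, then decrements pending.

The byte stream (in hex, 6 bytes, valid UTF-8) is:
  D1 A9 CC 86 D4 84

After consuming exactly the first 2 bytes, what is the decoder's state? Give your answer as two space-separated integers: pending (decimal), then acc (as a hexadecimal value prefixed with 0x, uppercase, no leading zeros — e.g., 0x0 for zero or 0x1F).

Byte[0]=D1: 2-byte lead. pending=1, acc=0x11
Byte[1]=A9: continuation. acc=(acc<<6)|0x29=0x469, pending=0

Answer: 0 0x469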